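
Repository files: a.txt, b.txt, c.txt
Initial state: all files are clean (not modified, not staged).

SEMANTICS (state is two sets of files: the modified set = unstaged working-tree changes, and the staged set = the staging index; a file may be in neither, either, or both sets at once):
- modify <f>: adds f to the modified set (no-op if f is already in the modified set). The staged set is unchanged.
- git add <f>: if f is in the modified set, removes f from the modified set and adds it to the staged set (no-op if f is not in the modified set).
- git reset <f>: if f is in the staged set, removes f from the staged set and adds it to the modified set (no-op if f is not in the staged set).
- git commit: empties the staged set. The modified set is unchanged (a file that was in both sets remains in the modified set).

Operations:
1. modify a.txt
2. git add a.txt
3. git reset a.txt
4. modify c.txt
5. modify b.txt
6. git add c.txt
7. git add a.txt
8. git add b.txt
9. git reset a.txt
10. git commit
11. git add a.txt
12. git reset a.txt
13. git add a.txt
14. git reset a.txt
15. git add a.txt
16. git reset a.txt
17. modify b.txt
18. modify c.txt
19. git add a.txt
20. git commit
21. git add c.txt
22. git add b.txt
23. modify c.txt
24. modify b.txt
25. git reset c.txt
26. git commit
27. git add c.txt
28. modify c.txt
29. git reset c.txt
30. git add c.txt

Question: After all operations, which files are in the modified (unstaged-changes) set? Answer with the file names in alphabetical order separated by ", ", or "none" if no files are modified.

Answer: b.txt

Derivation:
After op 1 (modify a.txt): modified={a.txt} staged={none}
After op 2 (git add a.txt): modified={none} staged={a.txt}
After op 3 (git reset a.txt): modified={a.txt} staged={none}
After op 4 (modify c.txt): modified={a.txt, c.txt} staged={none}
After op 5 (modify b.txt): modified={a.txt, b.txt, c.txt} staged={none}
After op 6 (git add c.txt): modified={a.txt, b.txt} staged={c.txt}
After op 7 (git add a.txt): modified={b.txt} staged={a.txt, c.txt}
After op 8 (git add b.txt): modified={none} staged={a.txt, b.txt, c.txt}
After op 9 (git reset a.txt): modified={a.txt} staged={b.txt, c.txt}
After op 10 (git commit): modified={a.txt} staged={none}
After op 11 (git add a.txt): modified={none} staged={a.txt}
After op 12 (git reset a.txt): modified={a.txt} staged={none}
After op 13 (git add a.txt): modified={none} staged={a.txt}
After op 14 (git reset a.txt): modified={a.txt} staged={none}
After op 15 (git add a.txt): modified={none} staged={a.txt}
After op 16 (git reset a.txt): modified={a.txt} staged={none}
After op 17 (modify b.txt): modified={a.txt, b.txt} staged={none}
After op 18 (modify c.txt): modified={a.txt, b.txt, c.txt} staged={none}
After op 19 (git add a.txt): modified={b.txt, c.txt} staged={a.txt}
After op 20 (git commit): modified={b.txt, c.txt} staged={none}
After op 21 (git add c.txt): modified={b.txt} staged={c.txt}
After op 22 (git add b.txt): modified={none} staged={b.txt, c.txt}
After op 23 (modify c.txt): modified={c.txt} staged={b.txt, c.txt}
After op 24 (modify b.txt): modified={b.txt, c.txt} staged={b.txt, c.txt}
After op 25 (git reset c.txt): modified={b.txt, c.txt} staged={b.txt}
After op 26 (git commit): modified={b.txt, c.txt} staged={none}
After op 27 (git add c.txt): modified={b.txt} staged={c.txt}
After op 28 (modify c.txt): modified={b.txt, c.txt} staged={c.txt}
After op 29 (git reset c.txt): modified={b.txt, c.txt} staged={none}
After op 30 (git add c.txt): modified={b.txt} staged={c.txt}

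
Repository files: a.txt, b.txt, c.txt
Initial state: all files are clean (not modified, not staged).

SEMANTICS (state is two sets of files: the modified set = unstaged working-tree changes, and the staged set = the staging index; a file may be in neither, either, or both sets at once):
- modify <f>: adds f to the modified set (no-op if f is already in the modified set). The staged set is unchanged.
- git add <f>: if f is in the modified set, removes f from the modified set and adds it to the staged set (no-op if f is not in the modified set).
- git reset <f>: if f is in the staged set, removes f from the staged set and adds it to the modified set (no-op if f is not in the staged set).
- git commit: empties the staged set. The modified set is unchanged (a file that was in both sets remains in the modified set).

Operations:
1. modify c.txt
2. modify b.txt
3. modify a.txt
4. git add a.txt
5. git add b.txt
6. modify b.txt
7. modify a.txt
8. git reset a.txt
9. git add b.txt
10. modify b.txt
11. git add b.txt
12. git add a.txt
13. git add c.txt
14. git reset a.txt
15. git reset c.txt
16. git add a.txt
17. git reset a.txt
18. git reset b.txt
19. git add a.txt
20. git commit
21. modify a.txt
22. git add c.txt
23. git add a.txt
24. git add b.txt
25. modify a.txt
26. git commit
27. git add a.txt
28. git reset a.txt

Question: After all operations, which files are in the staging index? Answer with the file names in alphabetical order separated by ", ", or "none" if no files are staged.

After op 1 (modify c.txt): modified={c.txt} staged={none}
After op 2 (modify b.txt): modified={b.txt, c.txt} staged={none}
After op 3 (modify a.txt): modified={a.txt, b.txt, c.txt} staged={none}
After op 4 (git add a.txt): modified={b.txt, c.txt} staged={a.txt}
After op 5 (git add b.txt): modified={c.txt} staged={a.txt, b.txt}
After op 6 (modify b.txt): modified={b.txt, c.txt} staged={a.txt, b.txt}
After op 7 (modify a.txt): modified={a.txt, b.txt, c.txt} staged={a.txt, b.txt}
After op 8 (git reset a.txt): modified={a.txt, b.txt, c.txt} staged={b.txt}
After op 9 (git add b.txt): modified={a.txt, c.txt} staged={b.txt}
After op 10 (modify b.txt): modified={a.txt, b.txt, c.txt} staged={b.txt}
After op 11 (git add b.txt): modified={a.txt, c.txt} staged={b.txt}
After op 12 (git add a.txt): modified={c.txt} staged={a.txt, b.txt}
After op 13 (git add c.txt): modified={none} staged={a.txt, b.txt, c.txt}
After op 14 (git reset a.txt): modified={a.txt} staged={b.txt, c.txt}
After op 15 (git reset c.txt): modified={a.txt, c.txt} staged={b.txt}
After op 16 (git add a.txt): modified={c.txt} staged={a.txt, b.txt}
After op 17 (git reset a.txt): modified={a.txt, c.txt} staged={b.txt}
After op 18 (git reset b.txt): modified={a.txt, b.txt, c.txt} staged={none}
After op 19 (git add a.txt): modified={b.txt, c.txt} staged={a.txt}
After op 20 (git commit): modified={b.txt, c.txt} staged={none}
After op 21 (modify a.txt): modified={a.txt, b.txt, c.txt} staged={none}
After op 22 (git add c.txt): modified={a.txt, b.txt} staged={c.txt}
After op 23 (git add a.txt): modified={b.txt} staged={a.txt, c.txt}
After op 24 (git add b.txt): modified={none} staged={a.txt, b.txt, c.txt}
After op 25 (modify a.txt): modified={a.txt} staged={a.txt, b.txt, c.txt}
After op 26 (git commit): modified={a.txt} staged={none}
After op 27 (git add a.txt): modified={none} staged={a.txt}
After op 28 (git reset a.txt): modified={a.txt} staged={none}

Answer: none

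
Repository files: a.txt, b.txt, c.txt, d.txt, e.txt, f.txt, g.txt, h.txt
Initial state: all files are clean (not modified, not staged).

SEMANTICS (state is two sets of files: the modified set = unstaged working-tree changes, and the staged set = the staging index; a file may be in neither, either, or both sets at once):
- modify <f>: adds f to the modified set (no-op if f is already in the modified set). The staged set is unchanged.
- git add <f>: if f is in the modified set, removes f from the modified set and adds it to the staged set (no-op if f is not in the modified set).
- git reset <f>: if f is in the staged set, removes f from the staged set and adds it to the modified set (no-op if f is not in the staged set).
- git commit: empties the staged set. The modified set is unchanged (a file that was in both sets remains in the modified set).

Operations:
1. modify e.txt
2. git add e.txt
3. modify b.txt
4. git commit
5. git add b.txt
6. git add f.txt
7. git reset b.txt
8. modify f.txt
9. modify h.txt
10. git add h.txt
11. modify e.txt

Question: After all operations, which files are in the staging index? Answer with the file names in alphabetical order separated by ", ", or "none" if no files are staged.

Answer: h.txt

Derivation:
After op 1 (modify e.txt): modified={e.txt} staged={none}
After op 2 (git add e.txt): modified={none} staged={e.txt}
After op 3 (modify b.txt): modified={b.txt} staged={e.txt}
After op 4 (git commit): modified={b.txt} staged={none}
After op 5 (git add b.txt): modified={none} staged={b.txt}
After op 6 (git add f.txt): modified={none} staged={b.txt}
After op 7 (git reset b.txt): modified={b.txt} staged={none}
After op 8 (modify f.txt): modified={b.txt, f.txt} staged={none}
After op 9 (modify h.txt): modified={b.txt, f.txt, h.txt} staged={none}
After op 10 (git add h.txt): modified={b.txt, f.txt} staged={h.txt}
After op 11 (modify e.txt): modified={b.txt, e.txt, f.txt} staged={h.txt}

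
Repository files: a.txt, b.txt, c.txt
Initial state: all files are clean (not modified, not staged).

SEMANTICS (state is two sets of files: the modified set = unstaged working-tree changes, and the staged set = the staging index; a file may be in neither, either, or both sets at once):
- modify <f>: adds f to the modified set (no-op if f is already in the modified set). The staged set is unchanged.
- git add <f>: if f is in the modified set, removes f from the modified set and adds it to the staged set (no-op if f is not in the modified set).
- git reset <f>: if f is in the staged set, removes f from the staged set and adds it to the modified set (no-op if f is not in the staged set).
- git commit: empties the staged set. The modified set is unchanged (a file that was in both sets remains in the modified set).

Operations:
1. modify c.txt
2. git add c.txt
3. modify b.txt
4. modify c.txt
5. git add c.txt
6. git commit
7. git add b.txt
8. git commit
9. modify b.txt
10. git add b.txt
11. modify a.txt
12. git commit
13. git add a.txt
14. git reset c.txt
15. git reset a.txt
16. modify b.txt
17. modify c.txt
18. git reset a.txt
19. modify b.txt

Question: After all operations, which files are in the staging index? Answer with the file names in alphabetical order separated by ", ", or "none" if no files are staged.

Answer: none

Derivation:
After op 1 (modify c.txt): modified={c.txt} staged={none}
After op 2 (git add c.txt): modified={none} staged={c.txt}
After op 3 (modify b.txt): modified={b.txt} staged={c.txt}
After op 4 (modify c.txt): modified={b.txt, c.txt} staged={c.txt}
After op 5 (git add c.txt): modified={b.txt} staged={c.txt}
After op 6 (git commit): modified={b.txt} staged={none}
After op 7 (git add b.txt): modified={none} staged={b.txt}
After op 8 (git commit): modified={none} staged={none}
After op 9 (modify b.txt): modified={b.txt} staged={none}
After op 10 (git add b.txt): modified={none} staged={b.txt}
After op 11 (modify a.txt): modified={a.txt} staged={b.txt}
After op 12 (git commit): modified={a.txt} staged={none}
After op 13 (git add a.txt): modified={none} staged={a.txt}
After op 14 (git reset c.txt): modified={none} staged={a.txt}
After op 15 (git reset a.txt): modified={a.txt} staged={none}
After op 16 (modify b.txt): modified={a.txt, b.txt} staged={none}
After op 17 (modify c.txt): modified={a.txt, b.txt, c.txt} staged={none}
After op 18 (git reset a.txt): modified={a.txt, b.txt, c.txt} staged={none}
After op 19 (modify b.txt): modified={a.txt, b.txt, c.txt} staged={none}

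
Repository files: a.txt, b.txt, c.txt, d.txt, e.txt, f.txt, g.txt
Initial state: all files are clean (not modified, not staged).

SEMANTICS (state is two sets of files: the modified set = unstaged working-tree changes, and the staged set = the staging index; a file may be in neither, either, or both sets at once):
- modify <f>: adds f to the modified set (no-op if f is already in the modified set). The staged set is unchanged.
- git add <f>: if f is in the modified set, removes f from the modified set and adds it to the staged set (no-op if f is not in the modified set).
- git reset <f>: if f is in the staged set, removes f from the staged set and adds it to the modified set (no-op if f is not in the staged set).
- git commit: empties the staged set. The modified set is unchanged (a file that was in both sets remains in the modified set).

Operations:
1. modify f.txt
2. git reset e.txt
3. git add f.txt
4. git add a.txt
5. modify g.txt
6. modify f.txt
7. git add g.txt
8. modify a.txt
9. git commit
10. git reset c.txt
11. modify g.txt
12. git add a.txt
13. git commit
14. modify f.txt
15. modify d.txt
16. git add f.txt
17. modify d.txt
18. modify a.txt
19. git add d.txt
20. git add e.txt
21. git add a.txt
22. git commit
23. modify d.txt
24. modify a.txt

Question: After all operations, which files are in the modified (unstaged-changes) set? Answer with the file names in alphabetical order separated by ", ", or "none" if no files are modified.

Answer: a.txt, d.txt, g.txt

Derivation:
After op 1 (modify f.txt): modified={f.txt} staged={none}
After op 2 (git reset e.txt): modified={f.txt} staged={none}
After op 3 (git add f.txt): modified={none} staged={f.txt}
After op 4 (git add a.txt): modified={none} staged={f.txt}
After op 5 (modify g.txt): modified={g.txt} staged={f.txt}
After op 6 (modify f.txt): modified={f.txt, g.txt} staged={f.txt}
After op 7 (git add g.txt): modified={f.txt} staged={f.txt, g.txt}
After op 8 (modify a.txt): modified={a.txt, f.txt} staged={f.txt, g.txt}
After op 9 (git commit): modified={a.txt, f.txt} staged={none}
After op 10 (git reset c.txt): modified={a.txt, f.txt} staged={none}
After op 11 (modify g.txt): modified={a.txt, f.txt, g.txt} staged={none}
After op 12 (git add a.txt): modified={f.txt, g.txt} staged={a.txt}
After op 13 (git commit): modified={f.txt, g.txt} staged={none}
After op 14 (modify f.txt): modified={f.txt, g.txt} staged={none}
After op 15 (modify d.txt): modified={d.txt, f.txt, g.txt} staged={none}
After op 16 (git add f.txt): modified={d.txt, g.txt} staged={f.txt}
After op 17 (modify d.txt): modified={d.txt, g.txt} staged={f.txt}
After op 18 (modify a.txt): modified={a.txt, d.txt, g.txt} staged={f.txt}
After op 19 (git add d.txt): modified={a.txt, g.txt} staged={d.txt, f.txt}
After op 20 (git add e.txt): modified={a.txt, g.txt} staged={d.txt, f.txt}
After op 21 (git add a.txt): modified={g.txt} staged={a.txt, d.txt, f.txt}
After op 22 (git commit): modified={g.txt} staged={none}
After op 23 (modify d.txt): modified={d.txt, g.txt} staged={none}
After op 24 (modify a.txt): modified={a.txt, d.txt, g.txt} staged={none}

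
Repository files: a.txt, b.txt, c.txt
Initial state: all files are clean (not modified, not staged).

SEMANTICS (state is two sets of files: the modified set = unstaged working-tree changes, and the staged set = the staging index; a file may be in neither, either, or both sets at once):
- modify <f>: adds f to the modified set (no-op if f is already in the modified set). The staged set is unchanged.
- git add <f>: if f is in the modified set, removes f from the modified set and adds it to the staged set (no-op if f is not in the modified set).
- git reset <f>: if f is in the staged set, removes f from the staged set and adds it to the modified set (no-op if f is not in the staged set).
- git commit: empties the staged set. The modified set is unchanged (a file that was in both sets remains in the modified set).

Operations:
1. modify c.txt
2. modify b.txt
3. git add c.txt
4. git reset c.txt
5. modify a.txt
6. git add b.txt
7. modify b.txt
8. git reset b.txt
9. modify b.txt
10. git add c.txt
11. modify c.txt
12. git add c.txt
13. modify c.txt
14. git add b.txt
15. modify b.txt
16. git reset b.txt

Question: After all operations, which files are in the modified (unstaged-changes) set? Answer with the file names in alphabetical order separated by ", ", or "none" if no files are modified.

Answer: a.txt, b.txt, c.txt

Derivation:
After op 1 (modify c.txt): modified={c.txt} staged={none}
After op 2 (modify b.txt): modified={b.txt, c.txt} staged={none}
After op 3 (git add c.txt): modified={b.txt} staged={c.txt}
After op 4 (git reset c.txt): modified={b.txt, c.txt} staged={none}
After op 5 (modify a.txt): modified={a.txt, b.txt, c.txt} staged={none}
After op 6 (git add b.txt): modified={a.txt, c.txt} staged={b.txt}
After op 7 (modify b.txt): modified={a.txt, b.txt, c.txt} staged={b.txt}
After op 8 (git reset b.txt): modified={a.txt, b.txt, c.txt} staged={none}
After op 9 (modify b.txt): modified={a.txt, b.txt, c.txt} staged={none}
After op 10 (git add c.txt): modified={a.txt, b.txt} staged={c.txt}
After op 11 (modify c.txt): modified={a.txt, b.txt, c.txt} staged={c.txt}
After op 12 (git add c.txt): modified={a.txt, b.txt} staged={c.txt}
After op 13 (modify c.txt): modified={a.txt, b.txt, c.txt} staged={c.txt}
After op 14 (git add b.txt): modified={a.txt, c.txt} staged={b.txt, c.txt}
After op 15 (modify b.txt): modified={a.txt, b.txt, c.txt} staged={b.txt, c.txt}
After op 16 (git reset b.txt): modified={a.txt, b.txt, c.txt} staged={c.txt}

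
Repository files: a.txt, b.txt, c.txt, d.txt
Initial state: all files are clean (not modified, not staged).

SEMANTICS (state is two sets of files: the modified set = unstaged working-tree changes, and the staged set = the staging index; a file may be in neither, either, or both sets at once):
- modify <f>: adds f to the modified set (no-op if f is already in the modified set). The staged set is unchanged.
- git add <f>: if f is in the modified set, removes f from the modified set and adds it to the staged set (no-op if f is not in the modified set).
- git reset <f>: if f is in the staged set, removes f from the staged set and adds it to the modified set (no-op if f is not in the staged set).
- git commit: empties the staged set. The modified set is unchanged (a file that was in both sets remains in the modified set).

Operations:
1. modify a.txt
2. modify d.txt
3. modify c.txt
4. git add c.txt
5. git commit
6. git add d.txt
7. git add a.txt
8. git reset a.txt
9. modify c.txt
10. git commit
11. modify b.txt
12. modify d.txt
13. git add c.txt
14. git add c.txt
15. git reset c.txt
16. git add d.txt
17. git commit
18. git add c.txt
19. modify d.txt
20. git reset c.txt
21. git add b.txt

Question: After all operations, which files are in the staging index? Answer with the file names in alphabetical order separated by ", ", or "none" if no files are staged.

After op 1 (modify a.txt): modified={a.txt} staged={none}
After op 2 (modify d.txt): modified={a.txt, d.txt} staged={none}
After op 3 (modify c.txt): modified={a.txt, c.txt, d.txt} staged={none}
After op 4 (git add c.txt): modified={a.txt, d.txt} staged={c.txt}
After op 5 (git commit): modified={a.txt, d.txt} staged={none}
After op 6 (git add d.txt): modified={a.txt} staged={d.txt}
After op 7 (git add a.txt): modified={none} staged={a.txt, d.txt}
After op 8 (git reset a.txt): modified={a.txt} staged={d.txt}
After op 9 (modify c.txt): modified={a.txt, c.txt} staged={d.txt}
After op 10 (git commit): modified={a.txt, c.txt} staged={none}
After op 11 (modify b.txt): modified={a.txt, b.txt, c.txt} staged={none}
After op 12 (modify d.txt): modified={a.txt, b.txt, c.txt, d.txt} staged={none}
After op 13 (git add c.txt): modified={a.txt, b.txt, d.txt} staged={c.txt}
After op 14 (git add c.txt): modified={a.txt, b.txt, d.txt} staged={c.txt}
After op 15 (git reset c.txt): modified={a.txt, b.txt, c.txt, d.txt} staged={none}
After op 16 (git add d.txt): modified={a.txt, b.txt, c.txt} staged={d.txt}
After op 17 (git commit): modified={a.txt, b.txt, c.txt} staged={none}
After op 18 (git add c.txt): modified={a.txt, b.txt} staged={c.txt}
After op 19 (modify d.txt): modified={a.txt, b.txt, d.txt} staged={c.txt}
After op 20 (git reset c.txt): modified={a.txt, b.txt, c.txt, d.txt} staged={none}
After op 21 (git add b.txt): modified={a.txt, c.txt, d.txt} staged={b.txt}

Answer: b.txt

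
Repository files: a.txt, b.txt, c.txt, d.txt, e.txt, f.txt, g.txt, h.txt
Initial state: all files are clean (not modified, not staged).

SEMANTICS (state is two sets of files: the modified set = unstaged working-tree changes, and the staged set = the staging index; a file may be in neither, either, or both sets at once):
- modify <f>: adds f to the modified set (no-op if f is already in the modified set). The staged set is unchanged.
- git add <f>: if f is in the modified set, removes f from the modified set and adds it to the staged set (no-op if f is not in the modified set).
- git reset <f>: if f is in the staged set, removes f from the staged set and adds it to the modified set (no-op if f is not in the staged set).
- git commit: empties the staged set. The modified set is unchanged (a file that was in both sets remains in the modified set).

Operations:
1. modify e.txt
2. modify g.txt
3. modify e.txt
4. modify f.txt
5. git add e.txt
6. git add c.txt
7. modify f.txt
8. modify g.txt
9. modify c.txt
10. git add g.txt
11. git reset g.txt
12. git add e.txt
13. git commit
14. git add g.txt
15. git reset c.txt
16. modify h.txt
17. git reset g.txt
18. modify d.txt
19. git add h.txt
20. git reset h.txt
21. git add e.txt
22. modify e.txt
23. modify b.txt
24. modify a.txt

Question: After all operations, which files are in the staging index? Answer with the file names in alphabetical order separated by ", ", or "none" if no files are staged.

Answer: none

Derivation:
After op 1 (modify e.txt): modified={e.txt} staged={none}
After op 2 (modify g.txt): modified={e.txt, g.txt} staged={none}
After op 3 (modify e.txt): modified={e.txt, g.txt} staged={none}
After op 4 (modify f.txt): modified={e.txt, f.txt, g.txt} staged={none}
After op 5 (git add e.txt): modified={f.txt, g.txt} staged={e.txt}
After op 6 (git add c.txt): modified={f.txt, g.txt} staged={e.txt}
After op 7 (modify f.txt): modified={f.txt, g.txt} staged={e.txt}
After op 8 (modify g.txt): modified={f.txt, g.txt} staged={e.txt}
After op 9 (modify c.txt): modified={c.txt, f.txt, g.txt} staged={e.txt}
After op 10 (git add g.txt): modified={c.txt, f.txt} staged={e.txt, g.txt}
After op 11 (git reset g.txt): modified={c.txt, f.txt, g.txt} staged={e.txt}
After op 12 (git add e.txt): modified={c.txt, f.txt, g.txt} staged={e.txt}
After op 13 (git commit): modified={c.txt, f.txt, g.txt} staged={none}
After op 14 (git add g.txt): modified={c.txt, f.txt} staged={g.txt}
After op 15 (git reset c.txt): modified={c.txt, f.txt} staged={g.txt}
After op 16 (modify h.txt): modified={c.txt, f.txt, h.txt} staged={g.txt}
After op 17 (git reset g.txt): modified={c.txt, f.txt, g.txt, h.txt} staged={none}
After op 18 (modify d.txt): modified={c.txt, d.txt, f.txt, g.txt, h.txt} staged={none}
After op 19 (git add h.txt): modified={c.txt, d.txt, f.txt, g.txt} staged={h.txt}
After op 20 (git reset h.txt): modified={c.txt, d.txt, f.txt, g.txt, h.txt} staged={none}
After op 21 (git add e.txt): modified={c.txt, d.txt, f.txt, g.txt, h.txt} staged={none}
After op 22 (modify e.txt): modified={c.txt, d.txt, e.txt, f.txt, g.txt, h.txt} staged={none}
After op 23 (modify b.txt): modified={b.txt, c.txt, d.txt, e.txt, f.txt, g.txt, h.txt} staged={none}
After op 24 (modify a.txt): modified={a.txt, b.txt, c.txt, d.txt, e.txt, f.txt, g.txt, h.txt} staged={none}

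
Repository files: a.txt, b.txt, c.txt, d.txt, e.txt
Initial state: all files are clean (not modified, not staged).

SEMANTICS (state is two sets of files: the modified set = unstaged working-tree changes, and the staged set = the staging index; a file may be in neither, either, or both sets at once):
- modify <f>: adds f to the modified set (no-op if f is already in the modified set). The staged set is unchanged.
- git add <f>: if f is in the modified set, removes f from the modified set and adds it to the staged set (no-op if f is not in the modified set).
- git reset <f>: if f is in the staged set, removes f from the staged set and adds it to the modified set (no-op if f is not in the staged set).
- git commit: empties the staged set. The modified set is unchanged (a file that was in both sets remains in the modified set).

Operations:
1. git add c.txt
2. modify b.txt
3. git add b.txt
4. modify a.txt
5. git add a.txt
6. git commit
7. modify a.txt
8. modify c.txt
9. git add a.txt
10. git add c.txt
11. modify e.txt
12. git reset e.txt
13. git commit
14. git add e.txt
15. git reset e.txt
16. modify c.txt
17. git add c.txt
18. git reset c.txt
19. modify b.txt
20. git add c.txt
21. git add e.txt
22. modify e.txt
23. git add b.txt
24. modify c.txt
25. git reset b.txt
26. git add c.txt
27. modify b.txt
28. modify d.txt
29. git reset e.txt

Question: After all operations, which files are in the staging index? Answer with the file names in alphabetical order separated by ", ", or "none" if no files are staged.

Answer: c.txt

Derivation:
After op 1 (git add c.txt): modified={none} staged={none}
After op 2 (modify b.txt): modified={b.txt} staged={none}
After op 3 (git add b.txt): modified={none} staged={b.txt}
After op 4 (modify a.txt): modified={a.txt} staged={b.txt}
After op 5 (git add a.txt): modified={none} staged={a.txt, b.txt}
After op 6 (git commit): modified={none} staged={none}
After op 7 (modify a.txt): modified={a.txt} staged={none}
After op 8 (modify c.txt): modified={a.txt, c.txt} staged={none}
After op 9 (git add a.txt): modified={c.txt} staged={a.txt}
After op 10 (git add c.txt): modified={none} staged={a.txt, c.txt}
After op 11 (modify e.txt): modified={e.txt} staged={a.txt, c.txt}
After op 12 (git reset e.txt): modified={e.txt} staged={a.txt, c.txt}
After op 13 (git commit): modified={e.txt} staged={none}
After op 14 (git add e.txt): modified={none} staged={e.txt}
After op 15 (git reset e.txt): modified={e.txt} staged={none}
After op 16 (modify c.txt): modified={c.txt, e.txt} staged={none}
After op 17 (git add c.txt): modified={e.txt} staged={c.txt}
After op 18 (git reset c.txt): modified={c.txt, e.txt} staged={none}
After op 19 (modify b.txt): modified={b.txt, c.txt, e.txt} staged={none}
After op 20 (git add c.txt): modified={b.txt, e.txt} staged={c.txt}
After op 21 (git add e.txt): modified={b.txt} staged={c.txt, e.txt}
After op 22 (modify e.txt): modified={b.txt, e.txt} staged={c.txt, e.txt}
After op 23 (git add b.txt): modified={e.txt} staged={b.txt, c.txt, e.txt}
After op 24 (modify c.txt): modified={c.txt, e.txt} staged={b.txt, c.txt, e.txt}
After op 25 (git reset b.txt): modified={b.txt, c.txt, e.txt} staged={c.txt, e.txt}
After op 26 (git add c.txt): modified={b.txt, e.txt} staged={c.txt, e.txt}
After op 27 (modify b.txt): modified={b.txt, e.txt} staged={c.txt, e.txt}
After op 28 (modify d.txt): modified={b.txt, d.txt, e.txt} staged={c.txt, e.txt}
After op 29 (git reset e.txt): modified={b.txt, d.txt, e.txt} staged={c.txt}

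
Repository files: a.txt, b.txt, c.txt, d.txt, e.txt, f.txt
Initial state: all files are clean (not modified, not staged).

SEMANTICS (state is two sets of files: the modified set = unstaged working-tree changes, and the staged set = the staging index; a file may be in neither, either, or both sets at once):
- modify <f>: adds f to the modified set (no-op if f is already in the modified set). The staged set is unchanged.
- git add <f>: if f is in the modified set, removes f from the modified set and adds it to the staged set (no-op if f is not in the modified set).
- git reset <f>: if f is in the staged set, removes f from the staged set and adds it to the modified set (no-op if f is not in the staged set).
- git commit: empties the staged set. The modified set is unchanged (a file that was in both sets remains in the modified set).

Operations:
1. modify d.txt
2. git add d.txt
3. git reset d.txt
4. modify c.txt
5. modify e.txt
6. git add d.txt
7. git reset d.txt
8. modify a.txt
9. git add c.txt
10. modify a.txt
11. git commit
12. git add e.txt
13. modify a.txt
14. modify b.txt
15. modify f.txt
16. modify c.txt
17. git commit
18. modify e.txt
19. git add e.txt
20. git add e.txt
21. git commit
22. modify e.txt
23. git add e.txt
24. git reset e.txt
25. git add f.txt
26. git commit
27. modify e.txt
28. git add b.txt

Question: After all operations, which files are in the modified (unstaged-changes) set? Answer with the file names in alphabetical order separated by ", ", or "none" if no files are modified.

Answer: a.txt, c.txt, d.txt, e.txt

Derivation:
After op 1 (modify d.txt): modified={d.txt} staged={none}
After op 2 (git add d.txt): modified={none} staged={d.txt}
After op 3 (git reset d.txt): modified={d.txt} staged={none}
After op 4 (modify c.txt): modified={c.txt, d.txt} staged={none}
After op 5 (modify e.txt): modified={c.txt, d.txt, e.txt} staged={none}
After op 6 (git add d.txt): modified={c.txt, e.txt} staged={d.txt}
After op 7 (git reset d.txt): modified={c.txt, d.txt, e.txt} staged={none}
After op 8 (modify a.txt): modified={a.txt, c.txt, d.txt, e.txt} staged={none}
After op 9 (git add c.txt): modified={a.txt, d.txt, e.txt} staged={c.txt}
After op 10 (modify a.txt): modified={a.txt, d.txt, e.txt} staged={c.txt}
After op 11 (git commit): modified={a.txt, d.txt, e.txt} staged={none}
After op 12 (git add e.txt): modified={a.txt, d.txt} staged={e.txt}
After op 13 (modify a.txt): modified={a.txt, d.txt} staged={e.txt}
After op 14 (modify b.txt): modified={a.txt, b.txt, d.txt} staged={e.txt}
After op 15 (modify f.txt): modified={a.txt, b.txt, d.txt, f.txt} staged={e.txt}
After op 16 (modify c.txt): modified={a.txt, b.txt, c.txt, d.txt, f.txt} staged={e.txt}
After op 17 (git commit): modified={a.txt, b.txt, c.txt, d.txt, f.txt} staged={none}
After op 18 (modify e.txt): modified={a.txt, b.txt, c.txt, d.txt, e.txt, f.txt} staged={none}
After op 19 (git add e.txt): modified={a.txt, b.txt, c.txt, d.txt, f.txt} staged={e.txt}
After op 20 (git add e.txt): modified={a.txt, b.txt, c.txt, d.txt, f.txt} staged={e.txt}
After op 21 (git commit): modified={a.txt, b.txt, c.txt, d.txt, f.txt} staged={none}
After op 22 (modify e.txt): modified={a.txt, b.txt, c.txt, d.txt, e.txt, f.txt} staged={none}
After op 23 (git add e.txt): modified={a.txt, b.txt, c.txt, d.txt, f.txt} staged={e.txt}
After op 24 (git reset e.txt): modified={a.txt, b.txt, c.txt, d.txt, e.txt, f.txt} staged={none}
After op 25 (git add f.txt): modified={a.txt, b.txt, c.txt, d.txt, e.txt} staged={f.txt}
After op 26 (git commit): modified={a.txt, b.txt, c.txt, d.txt, e.txt} staged={none}
After op 27 (modify e.txt): modified={a.txt, b.txt, c.txt, d.txt, e.txt} staged={none}
After op 28 (git add b.txt): modified={a.txt, c.txt, d.txt, e.txt} staged={b.txt}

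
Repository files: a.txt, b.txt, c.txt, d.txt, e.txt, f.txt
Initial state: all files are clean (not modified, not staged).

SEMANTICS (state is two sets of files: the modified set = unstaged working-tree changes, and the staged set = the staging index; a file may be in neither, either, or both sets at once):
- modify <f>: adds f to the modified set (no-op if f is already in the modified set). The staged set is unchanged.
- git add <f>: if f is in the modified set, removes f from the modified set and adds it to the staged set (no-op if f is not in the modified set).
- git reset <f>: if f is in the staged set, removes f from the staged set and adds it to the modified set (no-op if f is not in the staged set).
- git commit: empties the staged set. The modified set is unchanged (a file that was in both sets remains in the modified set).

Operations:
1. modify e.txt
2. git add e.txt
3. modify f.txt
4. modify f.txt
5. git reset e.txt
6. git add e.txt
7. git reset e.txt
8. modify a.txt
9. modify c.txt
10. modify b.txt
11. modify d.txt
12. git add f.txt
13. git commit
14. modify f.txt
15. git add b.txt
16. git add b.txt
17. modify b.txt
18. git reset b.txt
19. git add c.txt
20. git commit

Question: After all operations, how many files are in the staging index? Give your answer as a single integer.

After op 1 (modify e.txt): modified={e.txt} staged={none}
After op 2 (git add e.txt): modified={none} staged={e.txt}
After op 3 (modify f.txt): modified={f.txt} staged={e.txt}
After op 4 (modify f.txt): modified={f.txt} staged={e.txt}
After op 5 (git reset e.txt): modified={e.txt, f.txt} staged={none}
After op 6 (git add e.txt): modified={f.txt} staged={e.txt}
After op 7 (git reset e.txt): modified={e.txt, f.txt} staged={none}
After op 8 (modify a.txt): modified={a.txt, e.txt, f.txt} staged={none}
After op 9 (modify c.txt): modified={a.txt, c.txt, e.txt, f.txt} staged={none}
After op 10 (modify b.txt): modified={a.txt, b.txt, c.txt, e.txt, f.txt} staged={none}
After op 11 (modify d.txt): modified={a.txt, b.txt, c.txt, d.txt, e.txt, f.txt} staged={none}
After op 12 (git add f.txt): modified={a.txt, b.txt, c.txt, d.txt, e.txt} staged={f.txt}
After op 13 (git commit): modified={a.txt, b.txt, c.txt, d.txt, e.txt} staged={none}
After op 14 (modify f.txt): modified={a.txt, b.txt, c.txt, d.txt, e.txt, f.txt} staged={none}
After op 15 (git add b.txt): modified={a.txt, c.txt, d.txt, e.txt, f.txt} staged={b.txt}
After op 16 (git add b.txt): modified={a.txt, c.txt, d.txt, e.txt, f.txt} staged={b.txt}
After op 17 (modify b.txt): modified={a.txt, b.txt, c.txt, d.txt, e.txt, f.txt} staged={b.txt}
After op 18 (git reset b.txt): modified={a.txt, b.txt, c.txt, d.txt, e.txt, f.txt} staged={none}
After op 19 (git add c.txt): modified={a.txt, b.txt, d.txt, e.txt, f.txt} staged={c.txt}
After op 20 (git commit): modified={a.txt, b.txt, d.txt, e.txt, f.txt} staged={none}
Final staged set: {none} -> count=0

Answer: 0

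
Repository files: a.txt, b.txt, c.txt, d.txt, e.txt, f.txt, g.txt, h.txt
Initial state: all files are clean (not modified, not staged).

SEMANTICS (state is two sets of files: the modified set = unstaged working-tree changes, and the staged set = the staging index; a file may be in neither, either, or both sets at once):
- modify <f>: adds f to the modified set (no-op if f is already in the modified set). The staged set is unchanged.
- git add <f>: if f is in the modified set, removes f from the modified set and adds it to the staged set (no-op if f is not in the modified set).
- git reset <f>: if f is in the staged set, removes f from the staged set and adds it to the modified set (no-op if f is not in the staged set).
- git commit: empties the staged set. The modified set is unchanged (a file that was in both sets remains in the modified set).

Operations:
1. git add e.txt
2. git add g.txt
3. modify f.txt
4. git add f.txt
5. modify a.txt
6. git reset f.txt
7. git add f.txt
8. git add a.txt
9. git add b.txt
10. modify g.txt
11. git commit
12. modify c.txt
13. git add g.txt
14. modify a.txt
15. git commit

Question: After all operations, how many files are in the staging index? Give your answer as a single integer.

Answer: 0

Derivation:
After op 1 (git add e.txt): modified={none} staged={none}
After op 2 (git add g.txt): modified={none} staged={none}
After op 3 (modify f.txt): modified={f.txt} staged={none}
After op 4 (git add f.txt): modified={none} staged={f.txt}
After op 5 (modify a.txt): modified={a.txt} staged={f.txt}
After op 6 (git reset f.txt): modified={a.txt, f.txt} staged={none}
After op 7 (git add f.txt): modified={a.txt} staged={f.txt}
After op 8 (git add a.txt): modified={none} staged={a.txt, f.txt}
After op 9 (git add b.txt): modified={none} staged={a.txt, f.txt}
After op 10 (modify g.txt): modified={g.txt} staged={a.txt, f.txt}
After op 11 (git commit): modified={g.txt} staged={none}
After op 12 (modify c.txt): modified={c.txt, g.txt} staged={none}
After op 13 (git add g.txt): modified={c.txt} staged={g.txt}
After op 14 (modify a.txt): modified={a.txt, c.txt} staged={g.txt}
After op 15 (git commit): modified={a.txt, c.txt} staged={none}
Final staged set: {none} -> count=0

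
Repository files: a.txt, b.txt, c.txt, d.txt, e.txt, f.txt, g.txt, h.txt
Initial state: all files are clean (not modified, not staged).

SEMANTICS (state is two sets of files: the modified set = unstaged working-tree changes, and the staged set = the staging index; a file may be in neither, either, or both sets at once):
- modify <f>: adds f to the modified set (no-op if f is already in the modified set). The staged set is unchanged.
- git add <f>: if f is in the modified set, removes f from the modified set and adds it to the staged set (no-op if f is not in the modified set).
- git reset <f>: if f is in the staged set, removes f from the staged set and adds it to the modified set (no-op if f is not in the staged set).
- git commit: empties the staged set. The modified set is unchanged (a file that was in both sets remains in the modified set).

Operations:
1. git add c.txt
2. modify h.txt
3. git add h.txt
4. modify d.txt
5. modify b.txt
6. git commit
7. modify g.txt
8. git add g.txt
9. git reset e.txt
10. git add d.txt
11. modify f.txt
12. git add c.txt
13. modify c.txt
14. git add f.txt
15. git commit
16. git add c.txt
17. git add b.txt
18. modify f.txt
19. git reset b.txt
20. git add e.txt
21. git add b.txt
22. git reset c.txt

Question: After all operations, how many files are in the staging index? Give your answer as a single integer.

After op 1 (git add c.txt): modified={none} staged={none}
After op 2 (modify h.txt): modified={h.txt} staged={none}
After op 3 (git add h.txt): modified={none} staged={h.txt}
After op 4 (modify d.txt): modified={d.txt} staged={h.txt}
After op 5 (modify b.txt): modified={b.txt, d.txt} staged={h.txt}
After op 6 (git commit): modified={b.txt, d.txt} staged={none}
After op 7 (modify g.txt): modified={b.txt, d.txt, g.txt} staged={none}
After op 8 (git add g.txt): modified={b.txt, d.txt} staged={g.txt}
After op 9 (git reset e.txt): modified={b.txt, d.txt} staged={g.txt}
After op 10 (git add d.txt): modified={b.txt} staged={d.txt, g.txt}
After op 11 (modify f.txt): modified={b.txt, f.txt} staged={d.txt, g.txt}
After op 12 (git add c.txt): modified={b.txt, f.txt} staged={d.txt, g.txt}
After op 13 (modify c.txt): modified={b.txt, c.txt, f.txt} staged={d.txt, g.txt}
After op 14 (git add f.txt): modified={b.txt, c.txt} staged={d.txt, f.txt, g.txt}
After op 15 (git commit): modified={b.txt, c.txt} staged={none}
After op 16 (git add c.txt): modified={b.txt} staged={c.txt}
After op 17 (git add b.txt): modified={none} staged={b.txt, c.txt}
After op 18 (modify f.txt): modified={f.txt} staged={b.txt, c.txt}
After op 19 (git reset b.txt): modified={b.txt, f.txt} staged={c.txt}
After op 20 (git add e.txt): modified={b.txt, f.txt} staged={c.txt}
After op 21 (git add b.txt): modified={f.txt} staged={b.txt, c.txt}
After op 22 (git reset c.txt): modified={c.txt, f.txt} staged={b.txt}
Final staged set: {b.txt} -> count=1

Answer: 1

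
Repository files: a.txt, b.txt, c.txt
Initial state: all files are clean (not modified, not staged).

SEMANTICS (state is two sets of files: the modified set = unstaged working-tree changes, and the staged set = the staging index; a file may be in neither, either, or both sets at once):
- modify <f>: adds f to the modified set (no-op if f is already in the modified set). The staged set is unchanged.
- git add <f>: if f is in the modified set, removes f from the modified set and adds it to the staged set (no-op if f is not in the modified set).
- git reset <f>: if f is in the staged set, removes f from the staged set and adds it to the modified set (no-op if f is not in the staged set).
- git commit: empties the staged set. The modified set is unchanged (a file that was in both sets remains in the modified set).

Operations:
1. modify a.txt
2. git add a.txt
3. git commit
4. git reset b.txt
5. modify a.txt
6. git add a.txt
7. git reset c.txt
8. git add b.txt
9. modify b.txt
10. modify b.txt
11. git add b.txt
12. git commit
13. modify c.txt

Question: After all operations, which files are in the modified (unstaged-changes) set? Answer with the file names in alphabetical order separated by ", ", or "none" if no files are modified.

Answer: c.txt

Derivation:
After op 1 (modify a.txt): modified={a.txt} staged={none}
After op 2 (git add a.txt): modified={none} staged={a.txt}
After op 3 (git commit): modified={none} staged={none}
After op 4 (git reset b.txt): modified={none} staged={none}
After op 5 (modify a.txt): modified={a.txt} staged={none}
After op 6 (git add a.txt): modified={none} staged={a.txt}
After op 7 (git reset c.txt): modified={none} staged={a.txt}
After op 8 (git add b.txt): modified={none} staged={a.txt}
After op 9 (modify b.txt): modified={b.txt} staged={a.txt}
After op 10 (modify b.txt): modified={b.txt} staged={a.txt}
After op 11 (git add b.txt): modified={none} staged={a.txt, b.txt}
After op 12 (git commit): modified={none} staged={none}
After op 13 (modify c.txt): modified={c.txt} staged={none}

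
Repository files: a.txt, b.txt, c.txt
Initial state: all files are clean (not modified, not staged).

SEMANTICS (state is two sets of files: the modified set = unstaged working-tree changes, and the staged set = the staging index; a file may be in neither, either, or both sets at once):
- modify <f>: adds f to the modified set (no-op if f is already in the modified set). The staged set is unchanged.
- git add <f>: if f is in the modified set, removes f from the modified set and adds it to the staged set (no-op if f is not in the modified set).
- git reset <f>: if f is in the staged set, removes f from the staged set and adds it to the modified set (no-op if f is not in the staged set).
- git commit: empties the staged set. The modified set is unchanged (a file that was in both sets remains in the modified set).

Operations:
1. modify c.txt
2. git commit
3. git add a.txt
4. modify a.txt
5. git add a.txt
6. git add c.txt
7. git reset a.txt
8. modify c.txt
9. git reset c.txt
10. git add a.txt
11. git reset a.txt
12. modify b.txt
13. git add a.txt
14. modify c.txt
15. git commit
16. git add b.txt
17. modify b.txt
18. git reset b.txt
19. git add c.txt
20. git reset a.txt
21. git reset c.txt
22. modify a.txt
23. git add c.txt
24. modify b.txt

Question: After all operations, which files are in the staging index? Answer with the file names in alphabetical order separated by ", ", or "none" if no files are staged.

Answer: c.txt

Derivation:
After op 1 (modify c.txt): modified={c.txt} staged={none}
After op 2 (git commit): modified={c.txt} staged={none}
After op 3 (git add a.txt): modified={c.txt} staged={none}
After op 4 (modify a.txt): modified={a.txt, c.txt} staged={none}
After op 5 (git add a.txt): modified={c.txt} staged={a.txt}
After op 6 (git add c.txt): modified={none} staged={a.txt, c.txt}
After op 7 (git reset a.txt): modified={a.txt} staged={c.txt}
After op 8 (modify c.txt): modified={a.txt, c.txt} staged={c.txt}
After op 9 (git reset c.txt): modified={a.txt, c.txt} staged={none}
After op 10 (git add a.txt): modified={c.txt} staged={a.txt}
After op 11 (git reset a.txt): modified={a.txt, c.txt} staged={none}
After op 12 (modify b.txt): modified={a.txt, b.txt, c.txt} staged={none}
After op 13 (git add a.txt): modified={b.txt, c.txt} staged={a.txt}
After op 14 (modify c.txt): modified={b.txt, c.txt} staged={a.txt}
After op 15 (git commit): modified={b.txt, c.txt} staged={none}
After op 16 (git add b.txt): modified={c.txt} staged={b.txt}
After op 17 (modify b.txt): modified={b.txt, c.txt} staged={b.txt}
After op 18 (git reset b.txt): modified={b.txt, c.txt} staged={none}
After op 19 (git add c.txt): modified={b.txt} staged={c.txt}
After op 20 (git reset a.txt): modified={b.txt} staged={c.txt}
After op 21 (git reset c.txt): modified={b.txt, c.txt} staged={none}
After op 22 (modify a.txt): modified={a.txt, b.txt, c.txt} staged={none}
After op 23 (git add c.txt): modified={a.txt, b.txt} staged={c.txt}
After op 24 (modify b.txt): modified={a.txt, b.txt} staged={c.txt}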